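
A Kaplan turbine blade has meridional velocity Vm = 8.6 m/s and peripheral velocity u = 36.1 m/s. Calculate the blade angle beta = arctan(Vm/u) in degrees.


beta = arctan(8.6 / 36.1) = 13.3996 degrees


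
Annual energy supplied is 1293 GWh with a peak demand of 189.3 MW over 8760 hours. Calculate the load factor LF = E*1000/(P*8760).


LF = 1293 * 1000 / (189.3 * 8760) = 0.7797


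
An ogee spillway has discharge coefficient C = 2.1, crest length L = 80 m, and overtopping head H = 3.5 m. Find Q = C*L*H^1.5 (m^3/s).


Q = 2.1 * 80 * 3.5^1.5 = 1100.0473 m^3/s


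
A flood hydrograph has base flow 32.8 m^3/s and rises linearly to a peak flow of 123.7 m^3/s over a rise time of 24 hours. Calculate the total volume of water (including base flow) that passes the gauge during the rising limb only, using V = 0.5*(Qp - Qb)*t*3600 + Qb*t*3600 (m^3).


V = 0.5*(123.7 - 32.8)*24*3600 + 32.8*24*3600 = 6.7608e+06 m^3


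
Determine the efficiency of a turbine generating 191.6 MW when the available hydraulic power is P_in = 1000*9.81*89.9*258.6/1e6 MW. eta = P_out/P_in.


P_in = 1000 * 9.81 * 89.9 * 258.6 / 1e6 = 228.0643 MW
eta = 191.6 / 228.0643 = 0.8401


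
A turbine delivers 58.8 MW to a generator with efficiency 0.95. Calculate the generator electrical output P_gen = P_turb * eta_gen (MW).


P_gen = 58.8 * 0.95 = 55.8600 MW


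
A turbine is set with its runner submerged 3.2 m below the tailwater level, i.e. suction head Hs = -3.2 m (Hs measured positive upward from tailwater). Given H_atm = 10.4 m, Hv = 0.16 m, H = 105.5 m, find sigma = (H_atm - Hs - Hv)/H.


sigma = (10.4 - (-3.2) - 0.16) / 105.5 = 0.1274


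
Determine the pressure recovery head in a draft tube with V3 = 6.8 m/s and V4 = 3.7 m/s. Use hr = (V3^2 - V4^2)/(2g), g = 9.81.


hr = (6.8^2 - 3.7^2) / (2*9.81) = 1.6590 m


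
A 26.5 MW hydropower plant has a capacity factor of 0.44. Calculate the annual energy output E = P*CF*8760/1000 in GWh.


E = 26.5 * 0.44 * 8760 / 1000 = 102.1416 GWh


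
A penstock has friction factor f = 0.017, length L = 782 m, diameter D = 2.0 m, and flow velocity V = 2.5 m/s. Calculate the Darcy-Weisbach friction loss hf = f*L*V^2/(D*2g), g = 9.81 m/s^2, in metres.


hf = 0.017 * 782 * 2.5^2 / (2.0 * 2 * 9.81) = 2.1174 m


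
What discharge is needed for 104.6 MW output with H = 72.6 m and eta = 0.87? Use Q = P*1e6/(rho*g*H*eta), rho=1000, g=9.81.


Q = 104.6 * 1e6 / (1000 * 9.81 * 72.6 * 0.87) = 168.8134 m^3/s


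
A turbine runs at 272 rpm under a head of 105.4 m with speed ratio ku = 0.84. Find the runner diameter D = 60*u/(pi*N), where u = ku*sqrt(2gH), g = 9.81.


u = 0.84 * sqrt(2*9.81*105.4) = 38.1987 m/s
D = 60 * 38.1987 / (pi * 272) = 2.6821 m


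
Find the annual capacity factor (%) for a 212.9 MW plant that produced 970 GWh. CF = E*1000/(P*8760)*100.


CF = 970 * 1000 / (212.9 * 8760) * 100 = 52.0106 %


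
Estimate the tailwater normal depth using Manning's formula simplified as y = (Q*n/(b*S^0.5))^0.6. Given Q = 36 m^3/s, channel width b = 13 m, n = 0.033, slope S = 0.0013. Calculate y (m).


y = (36 * 0.033 / (13 * 0.0013^0.5))^0.6 = 1.7472 m


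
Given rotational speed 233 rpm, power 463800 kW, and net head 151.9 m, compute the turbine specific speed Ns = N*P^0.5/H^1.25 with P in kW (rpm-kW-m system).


Ns = 233 * 463800^0.5 / 151.9^1.25 = 297.5597


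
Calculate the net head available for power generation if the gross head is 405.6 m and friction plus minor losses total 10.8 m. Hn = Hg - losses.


Hn = 405.6 - 10.8 = 394.8000 m


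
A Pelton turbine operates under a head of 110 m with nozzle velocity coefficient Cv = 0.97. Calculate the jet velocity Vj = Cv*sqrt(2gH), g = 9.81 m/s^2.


Vj = 0.97 * sqrt(2*9.81*110) = 45.0627 m/s


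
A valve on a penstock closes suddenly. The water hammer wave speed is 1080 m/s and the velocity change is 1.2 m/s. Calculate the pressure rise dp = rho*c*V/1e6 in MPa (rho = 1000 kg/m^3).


dp = 1000 * 1080 * 1.2 / 1e6 = 1.2960 MPa


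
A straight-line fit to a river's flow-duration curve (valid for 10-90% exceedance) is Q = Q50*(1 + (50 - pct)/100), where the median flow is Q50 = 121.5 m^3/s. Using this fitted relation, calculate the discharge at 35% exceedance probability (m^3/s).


Q = 121.5 * (1 + (50 - 35)/100) = 139.7250 m^3/s


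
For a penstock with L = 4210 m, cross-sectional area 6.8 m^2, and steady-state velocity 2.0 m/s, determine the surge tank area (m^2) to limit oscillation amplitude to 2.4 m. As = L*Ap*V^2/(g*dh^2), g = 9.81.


As = 4210 * 6.8 * 2.0^2 / (9.81 * 2.4^2) = 2026.5602 m^2


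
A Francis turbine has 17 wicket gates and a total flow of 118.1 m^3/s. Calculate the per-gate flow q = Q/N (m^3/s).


q = 118.1 / 17 = 6.9471 m^3/s


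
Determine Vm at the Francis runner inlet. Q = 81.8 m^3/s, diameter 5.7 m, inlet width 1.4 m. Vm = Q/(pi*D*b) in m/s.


Vm = 81.8 / (pi * 5.7 * 1.4) = 3.2629 m/s


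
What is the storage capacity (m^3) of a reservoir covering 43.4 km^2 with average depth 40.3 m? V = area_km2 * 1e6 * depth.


V = 43.4 * 1e6 * 40.3 = 1.7490e+09 m^3


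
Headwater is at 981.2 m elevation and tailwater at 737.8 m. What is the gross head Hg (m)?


Hg = 981.2 - 737.8 = 243.4000 m


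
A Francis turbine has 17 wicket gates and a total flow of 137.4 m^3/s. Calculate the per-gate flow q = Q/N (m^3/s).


q = 137.4 / 17 = 8.0824 m^3/s


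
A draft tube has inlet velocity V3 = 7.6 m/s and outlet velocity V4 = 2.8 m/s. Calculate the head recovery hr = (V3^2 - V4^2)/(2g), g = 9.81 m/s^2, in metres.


hr = (7.6^2 - 2.8^2) / (2*9.81) = 2.5443 m


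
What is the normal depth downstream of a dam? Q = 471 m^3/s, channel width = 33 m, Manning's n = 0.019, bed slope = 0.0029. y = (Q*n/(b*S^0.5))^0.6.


y = (471 * 0.019 / (33 * 0.0029^0.5))^0.6 = 2.6378 m


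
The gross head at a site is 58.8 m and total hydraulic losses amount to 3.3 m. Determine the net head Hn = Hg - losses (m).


Hn = 58.8 - 3.3 = 55.5000 m


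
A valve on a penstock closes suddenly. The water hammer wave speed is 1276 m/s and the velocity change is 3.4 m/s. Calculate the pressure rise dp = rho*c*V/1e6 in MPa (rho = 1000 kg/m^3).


dp = 1000 * 1276 * 3.4 / 1e6 = 4.3384 MPa


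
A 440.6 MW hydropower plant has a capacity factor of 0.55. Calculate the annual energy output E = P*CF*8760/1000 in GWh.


E = 440.6 * 0.55 * 8760 / 1000 = 2122.8108 GWh


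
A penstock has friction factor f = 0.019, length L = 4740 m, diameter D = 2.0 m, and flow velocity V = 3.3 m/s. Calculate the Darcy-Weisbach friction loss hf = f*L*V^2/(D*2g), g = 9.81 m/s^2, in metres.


hf = 0.019 * 4740 * 3.3^2 / (2.0 * 2 * 9.81) = 24.9937 m


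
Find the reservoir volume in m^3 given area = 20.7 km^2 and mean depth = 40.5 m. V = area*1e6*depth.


V = 20.7 * 1e6 * 40.5 = 8.3835e+08 m^3


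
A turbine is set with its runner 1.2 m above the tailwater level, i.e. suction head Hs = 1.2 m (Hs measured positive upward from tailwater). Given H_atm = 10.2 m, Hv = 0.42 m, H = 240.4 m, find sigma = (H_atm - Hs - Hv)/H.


sigma = (10.2 - 1.2 - 0.42) / 240.4 = 0.0357


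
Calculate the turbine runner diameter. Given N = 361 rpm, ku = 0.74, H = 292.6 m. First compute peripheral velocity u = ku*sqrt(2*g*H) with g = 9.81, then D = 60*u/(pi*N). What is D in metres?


u = 0.74 * sqrt(2*9.81*292.6) = 56.0684 m/s
D = 60 * 56.0684 / (pi * 361) = 2.9663 m


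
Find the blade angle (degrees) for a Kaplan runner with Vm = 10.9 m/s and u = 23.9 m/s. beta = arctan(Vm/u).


beta = arctan(10.9 / 23.9) = 24.5162 degrees


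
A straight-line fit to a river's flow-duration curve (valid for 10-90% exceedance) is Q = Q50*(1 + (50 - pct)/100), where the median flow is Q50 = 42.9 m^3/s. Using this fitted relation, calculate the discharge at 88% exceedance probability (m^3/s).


Q = 42.9 * (1 + (50 - 88)/100) = 26.5980 m^3/s


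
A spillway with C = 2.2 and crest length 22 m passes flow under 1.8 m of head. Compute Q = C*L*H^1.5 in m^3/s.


Q = 2.2 * 22 * 1.8^1.5 = 116.8837 m^3/s


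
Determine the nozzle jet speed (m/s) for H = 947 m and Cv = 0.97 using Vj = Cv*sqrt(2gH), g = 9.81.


Vj = 0.97 * sqrt(2*9.81*947) = 132.2197 m/s


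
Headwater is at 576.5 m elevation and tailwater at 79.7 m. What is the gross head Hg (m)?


Hg = 576.5 - 79.7 = 496.8000 m


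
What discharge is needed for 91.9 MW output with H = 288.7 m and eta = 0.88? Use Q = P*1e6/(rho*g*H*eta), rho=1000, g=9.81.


Q = 91.9 * 1e6 / (1000 * 9.81 * 288.7 * 0.88) = 36.8737 m^3/s


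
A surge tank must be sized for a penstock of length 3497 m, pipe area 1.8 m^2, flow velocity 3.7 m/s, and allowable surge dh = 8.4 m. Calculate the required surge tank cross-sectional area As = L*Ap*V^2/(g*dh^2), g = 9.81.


As = 3497 * 1.8 * 3.7^2 / (9.81 * 8.4^2) = 124.4927 m^2


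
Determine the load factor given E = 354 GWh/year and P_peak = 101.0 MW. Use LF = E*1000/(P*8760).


LF = 354 * 1000 / (101.0 * 8760) = 0.4001


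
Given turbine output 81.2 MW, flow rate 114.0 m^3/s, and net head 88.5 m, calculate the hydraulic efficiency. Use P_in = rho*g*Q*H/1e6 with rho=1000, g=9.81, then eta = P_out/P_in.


P_in = 1000 * 9.81 * 114.0 * 88.5 / 1e6 = 98.9731 MW
eta = 81.2 / 98.9731 = 0.8204


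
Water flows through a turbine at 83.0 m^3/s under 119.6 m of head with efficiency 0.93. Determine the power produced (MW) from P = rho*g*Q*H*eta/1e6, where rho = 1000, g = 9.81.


P = 1000 * 9.81 * 83.0 * 119.6 * 0.93 / 1e6 = 90.5652 MW


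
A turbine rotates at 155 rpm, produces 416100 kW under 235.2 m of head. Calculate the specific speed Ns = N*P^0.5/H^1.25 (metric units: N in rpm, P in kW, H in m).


Ns = 155 * 416100^0.5 / 235.2^1.25 = 108.5510


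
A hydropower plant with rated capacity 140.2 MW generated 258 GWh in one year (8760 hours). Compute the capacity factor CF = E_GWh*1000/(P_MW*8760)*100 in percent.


CF = 258 * 1000 / (140.2 * 8760) * 100 = 21.0072 %


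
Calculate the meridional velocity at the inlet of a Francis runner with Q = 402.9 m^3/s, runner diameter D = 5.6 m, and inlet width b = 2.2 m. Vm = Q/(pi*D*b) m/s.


Vm = 402.9 / (pi * 5.6 * 2.2) = 10.4097 m/s


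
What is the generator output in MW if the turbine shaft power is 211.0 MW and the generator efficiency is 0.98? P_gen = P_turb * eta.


P_gen = 211.0 * 0.98 = 206.7800 MW


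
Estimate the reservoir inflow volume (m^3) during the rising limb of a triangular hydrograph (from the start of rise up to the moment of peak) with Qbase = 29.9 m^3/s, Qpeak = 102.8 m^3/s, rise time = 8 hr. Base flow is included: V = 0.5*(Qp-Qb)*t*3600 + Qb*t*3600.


V = 0.5*(102.8 - 29.9)*8*3600 + 29.9*8*3600 = 1.9109e+06 m^3


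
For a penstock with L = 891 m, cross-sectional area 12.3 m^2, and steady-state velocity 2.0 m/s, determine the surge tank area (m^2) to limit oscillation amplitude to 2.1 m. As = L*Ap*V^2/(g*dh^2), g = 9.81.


As = 891 * 12.3 * 2.0^2 / (9.81 * 2.1^2) = 1013.2934 m^2


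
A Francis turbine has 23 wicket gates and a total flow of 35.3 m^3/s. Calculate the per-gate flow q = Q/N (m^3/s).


q = 35.3 / 23 = 1.5348 m^3/s


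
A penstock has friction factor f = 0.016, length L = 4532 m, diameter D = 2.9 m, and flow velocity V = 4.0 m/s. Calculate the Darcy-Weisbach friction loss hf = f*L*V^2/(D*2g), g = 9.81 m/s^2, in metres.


hf = 0.016 * 4532 * 4.0^2 / (2.9 * 2 * 9.81) = 20.3907 m


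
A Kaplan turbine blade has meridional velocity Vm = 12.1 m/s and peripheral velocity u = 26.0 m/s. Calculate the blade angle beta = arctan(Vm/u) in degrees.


beta = arctan(12.1 / 26.0) = 24.9565 degrees


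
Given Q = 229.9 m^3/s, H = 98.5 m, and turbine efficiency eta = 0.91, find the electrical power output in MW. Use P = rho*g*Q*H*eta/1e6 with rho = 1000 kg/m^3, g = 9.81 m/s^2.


P = 1000 * 9.81 * 229.9 * 98.5 * 0.91 / 1e6 = 202.1555 MW


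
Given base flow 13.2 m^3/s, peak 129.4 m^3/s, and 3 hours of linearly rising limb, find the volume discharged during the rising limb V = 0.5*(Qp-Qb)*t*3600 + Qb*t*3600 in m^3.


V = 0.5*(129.4 - 13.2)*3*3600 + 13.2*3*3600 = 770040.0000 m^3


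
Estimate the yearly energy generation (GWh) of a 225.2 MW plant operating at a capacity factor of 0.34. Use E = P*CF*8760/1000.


E = 225.2 * 0.34 * 8760 / 1000 = 670.7357 GWh


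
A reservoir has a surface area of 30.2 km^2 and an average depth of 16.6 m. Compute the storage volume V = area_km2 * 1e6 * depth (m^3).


V = 30.2 * 1e6 * 16.6 = 5.0132e+08 m^3


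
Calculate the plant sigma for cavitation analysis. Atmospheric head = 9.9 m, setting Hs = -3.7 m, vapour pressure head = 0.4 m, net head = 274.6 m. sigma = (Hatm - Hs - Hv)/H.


sigma = (9.9 - (-3.7) - 0.4) / 274.6 = 0.0481


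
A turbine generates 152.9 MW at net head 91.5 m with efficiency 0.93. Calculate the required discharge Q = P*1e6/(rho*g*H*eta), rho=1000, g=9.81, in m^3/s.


Q = 152.9 * 1e6 / (1000 * 9.81 * 91.5 * 0.93) = 183.1616 m^3/s


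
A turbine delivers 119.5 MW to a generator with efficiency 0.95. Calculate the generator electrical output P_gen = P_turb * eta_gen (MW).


P_gen = 119.5 * 0.95 = 113.5250 MW


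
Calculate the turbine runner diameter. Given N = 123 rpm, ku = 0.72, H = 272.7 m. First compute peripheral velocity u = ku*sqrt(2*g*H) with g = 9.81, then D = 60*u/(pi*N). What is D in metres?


u = 0.72 * sqrt(2*9.81*272.7) = 52.6653 m/s
D = 60 * 52.6653 / (pi * 123) = 8.1775 m


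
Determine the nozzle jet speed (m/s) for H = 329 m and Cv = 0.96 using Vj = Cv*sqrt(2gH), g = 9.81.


Vj = 0.96 * sqrt(2*9.81*329) = 77.1292 m/s


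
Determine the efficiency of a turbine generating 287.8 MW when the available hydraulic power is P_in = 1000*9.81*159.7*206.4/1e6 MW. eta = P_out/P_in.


P_in = 1000 * 9.81 * 159.7 * 206.4 / 1e6 = 323.3580 MW
eta = 287.8 / 323.3580 = 0.8900


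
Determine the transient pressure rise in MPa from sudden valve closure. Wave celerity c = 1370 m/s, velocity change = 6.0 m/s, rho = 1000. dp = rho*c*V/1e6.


dp = 1000 * 1370 * 6.0 / 1e6 = 8.2200 MPa


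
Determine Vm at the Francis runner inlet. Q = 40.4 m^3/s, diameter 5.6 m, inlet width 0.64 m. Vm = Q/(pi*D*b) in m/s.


Vm = 40.4 / (pi * 5.6 * 0.64) = 3.5881 m/s


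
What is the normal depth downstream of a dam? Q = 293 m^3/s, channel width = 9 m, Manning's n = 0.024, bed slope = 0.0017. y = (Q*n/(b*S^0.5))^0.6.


y = (293 * 0.024 / (9 * 0.0017^0.5))^0.6 = 5.8421 m


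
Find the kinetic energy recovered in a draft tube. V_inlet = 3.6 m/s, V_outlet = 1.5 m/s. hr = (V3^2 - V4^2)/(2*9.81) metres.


hr = (3.6^2 - 1.5^2) / (2*9.81) = 0.5459 m


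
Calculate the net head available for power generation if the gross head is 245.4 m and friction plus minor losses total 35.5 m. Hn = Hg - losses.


Hn = 245.4 - 35.5 = 209.9000 m


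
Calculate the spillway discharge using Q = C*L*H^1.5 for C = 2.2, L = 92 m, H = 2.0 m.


Q = 2.2 * 92 * 2.0^1.5 = 572.4737 m^3/s


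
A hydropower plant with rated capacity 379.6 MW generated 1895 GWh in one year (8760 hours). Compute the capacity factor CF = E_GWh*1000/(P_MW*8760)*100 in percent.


CF = 1895 * 1000 / (379.6 * 8760) * 100 = 56.9874 %


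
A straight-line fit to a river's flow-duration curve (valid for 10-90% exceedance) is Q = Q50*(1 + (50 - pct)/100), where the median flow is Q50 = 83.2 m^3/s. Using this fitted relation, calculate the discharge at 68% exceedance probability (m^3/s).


Q = 83.2 * (1 + (50 - 68)/100) = 68.2240 m^3/s


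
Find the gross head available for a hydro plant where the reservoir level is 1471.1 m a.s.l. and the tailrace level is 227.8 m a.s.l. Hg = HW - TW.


Hg = 1471.1 - 227.8 = 1243.3000 m


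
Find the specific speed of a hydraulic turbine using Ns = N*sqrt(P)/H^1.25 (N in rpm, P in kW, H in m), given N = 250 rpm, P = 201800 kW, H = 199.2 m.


Ns = 250 * 201800^0.5 / 199.2^1.25 = 150.0683


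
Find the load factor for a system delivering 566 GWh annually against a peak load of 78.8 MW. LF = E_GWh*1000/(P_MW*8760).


LF = 566 * 1000 / (78.8 * 8760) = 0.8199


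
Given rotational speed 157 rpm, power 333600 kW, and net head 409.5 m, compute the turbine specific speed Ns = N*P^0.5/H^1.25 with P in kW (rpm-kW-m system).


Ns = 157 * 333600^0.5 / 409.5^1.25 = 49.2261


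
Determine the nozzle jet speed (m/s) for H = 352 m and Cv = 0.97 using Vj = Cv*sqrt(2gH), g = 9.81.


Vj = 0.97 * sqrt(2*9.81*352) = 80.6107 m/s


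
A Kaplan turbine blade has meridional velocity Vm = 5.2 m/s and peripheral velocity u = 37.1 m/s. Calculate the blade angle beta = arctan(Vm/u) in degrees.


beta = arctan(5.2 / 37.1) = 7.9787 degrees


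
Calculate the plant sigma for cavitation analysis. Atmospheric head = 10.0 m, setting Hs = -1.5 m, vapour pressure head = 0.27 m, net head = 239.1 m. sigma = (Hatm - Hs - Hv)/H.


sigma = (10.0 - (-1.5) - 0.27) / 239.1 = 0.0470


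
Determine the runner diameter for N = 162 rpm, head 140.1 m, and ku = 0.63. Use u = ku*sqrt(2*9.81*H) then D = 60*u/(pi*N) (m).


u = 0.63 * sqrt(2*9.81*140.1) = 33.0300 m/s
D = 60 * 33.0300 / (pi * 162) = 3.8940 m


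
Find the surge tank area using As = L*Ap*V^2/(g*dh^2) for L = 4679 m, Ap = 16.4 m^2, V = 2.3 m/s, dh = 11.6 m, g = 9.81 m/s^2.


As = 4679 * 16.4 * 2.3^2 / (9.81 * 11.6^2) = 307.5159 m^2


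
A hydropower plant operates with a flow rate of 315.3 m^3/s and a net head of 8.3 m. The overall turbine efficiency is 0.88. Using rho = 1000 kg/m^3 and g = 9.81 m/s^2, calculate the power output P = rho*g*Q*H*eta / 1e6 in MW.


P = 1000 * 9.81 * 315.3 * 8.3 * 0.88 / 1e6 = 22.5920 MW


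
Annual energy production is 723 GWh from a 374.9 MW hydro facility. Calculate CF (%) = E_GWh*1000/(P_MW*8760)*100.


CF = 723 * 1000 / (374.9 * 8760) * 100 = 22.0150 %


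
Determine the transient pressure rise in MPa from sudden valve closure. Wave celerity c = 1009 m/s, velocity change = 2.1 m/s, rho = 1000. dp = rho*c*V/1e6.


dp = 1000 * 1009 * 2.1 / 1e6 = 2.1189 MPa


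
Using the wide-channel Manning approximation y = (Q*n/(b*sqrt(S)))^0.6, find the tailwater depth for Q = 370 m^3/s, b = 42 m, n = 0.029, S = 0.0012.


y = (370 * 0.029 / (42 * 0.0012^0.5))^0.6 = 3.3163 m


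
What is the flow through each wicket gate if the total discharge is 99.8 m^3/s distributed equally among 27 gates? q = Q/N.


q = 99.8 / 27 = 3.6963 m^3/s


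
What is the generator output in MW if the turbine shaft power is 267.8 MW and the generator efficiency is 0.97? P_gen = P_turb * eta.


P_gen = 267.8 * 0.97 = 259.7660 MW


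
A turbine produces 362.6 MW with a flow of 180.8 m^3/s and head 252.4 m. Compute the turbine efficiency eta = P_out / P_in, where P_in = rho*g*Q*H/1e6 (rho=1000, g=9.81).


P_in = 1000 * 9.81 * 180.8 * 252.4 / 1e6 = 447.6688 MW
eta = 362.6 / 447.6688 = 0.8100


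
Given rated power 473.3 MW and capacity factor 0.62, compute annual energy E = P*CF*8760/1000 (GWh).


E = 473.3 * 0.62 * 8760 / 1000 = 2570.5870 GWh


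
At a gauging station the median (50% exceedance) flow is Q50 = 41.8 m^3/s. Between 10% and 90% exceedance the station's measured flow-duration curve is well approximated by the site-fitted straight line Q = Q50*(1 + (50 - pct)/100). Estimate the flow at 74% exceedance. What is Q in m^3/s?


Q = 41.8 * (1 + (50 - 74)/100) = 31.7680 m^3/s


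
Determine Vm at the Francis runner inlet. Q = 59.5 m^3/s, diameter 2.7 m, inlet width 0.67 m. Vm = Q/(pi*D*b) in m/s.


Vm = 59.5 / (pi * 2.7 * 0.67) = 10.4696 m/s


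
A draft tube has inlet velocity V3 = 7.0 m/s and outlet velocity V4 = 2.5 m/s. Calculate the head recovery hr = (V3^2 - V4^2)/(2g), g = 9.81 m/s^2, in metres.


hr = (7.0^2 - 2.5^2) / (2*9.81) = 2.1789 m


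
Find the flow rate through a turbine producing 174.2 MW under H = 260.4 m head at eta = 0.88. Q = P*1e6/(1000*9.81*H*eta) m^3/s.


Q = 174.2 * 1e6 / (1000 * 9.81 * 260.4 * 0.88) = 77.4918 m^3/s


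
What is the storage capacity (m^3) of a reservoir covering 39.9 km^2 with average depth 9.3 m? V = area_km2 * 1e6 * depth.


V = 39.9 * 1e6 * 9.3 = 3.7107e+08 m^3


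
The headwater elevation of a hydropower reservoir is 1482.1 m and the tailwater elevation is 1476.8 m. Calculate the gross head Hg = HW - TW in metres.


Hg = 1482.1 - 1476.8 = 5.3000 m


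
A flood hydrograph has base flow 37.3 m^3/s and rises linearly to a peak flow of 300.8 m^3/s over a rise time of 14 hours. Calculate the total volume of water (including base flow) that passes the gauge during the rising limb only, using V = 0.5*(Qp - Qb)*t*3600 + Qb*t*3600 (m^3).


V = 0.5*(300.8 - 37.3)*14*3600 + 37.3*14*3600 = 8.5201e+06 m^3


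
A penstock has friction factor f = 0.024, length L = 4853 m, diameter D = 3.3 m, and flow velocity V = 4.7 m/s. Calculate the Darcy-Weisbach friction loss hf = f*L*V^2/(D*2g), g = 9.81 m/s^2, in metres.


hf = 0.024 * 4853 * 4.7^2 / (3.3 * 2 * 9.81) = 39.7378 m


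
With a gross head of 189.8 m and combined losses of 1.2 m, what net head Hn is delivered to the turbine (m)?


Hn = 189.8 - 1.2 = 188.6000 m


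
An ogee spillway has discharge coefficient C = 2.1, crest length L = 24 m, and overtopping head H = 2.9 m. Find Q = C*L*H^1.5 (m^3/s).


Q = 2.1 * 24 * 2.9^1.5 = 248.9015 m^3/s


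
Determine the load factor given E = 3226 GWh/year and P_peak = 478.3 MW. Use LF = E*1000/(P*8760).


LF = 3226 * 1000 / (478.3 * 8760) = 0.7699


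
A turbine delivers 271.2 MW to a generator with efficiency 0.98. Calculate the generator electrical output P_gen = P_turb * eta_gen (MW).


P_gen = 271.2 * 0.98 = 265.7760 MW


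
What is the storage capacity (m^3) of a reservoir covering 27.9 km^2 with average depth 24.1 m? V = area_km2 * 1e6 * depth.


V = 27.9 * 1e6 * 24.1 = 6.7239e+08 m^3


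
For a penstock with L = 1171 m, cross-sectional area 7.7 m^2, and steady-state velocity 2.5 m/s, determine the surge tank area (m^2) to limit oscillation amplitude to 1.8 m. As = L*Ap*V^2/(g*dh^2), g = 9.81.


As = 1171 * 7.7 * 2.5^2 / (9.81 * 1.8^2) = 1773.0199 m^2


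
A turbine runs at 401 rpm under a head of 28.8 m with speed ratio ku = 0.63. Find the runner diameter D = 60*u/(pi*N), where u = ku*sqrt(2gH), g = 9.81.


u = 0.63 * sqrt(2*9.81*28.8) = 14.9757 m/s
D = 60 * 14.9757 / (pi * 401) = 0.7133 m


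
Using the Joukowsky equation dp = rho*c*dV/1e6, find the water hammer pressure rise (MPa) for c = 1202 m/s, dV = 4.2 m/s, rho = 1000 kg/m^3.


dp = 1000 * 1202 * 4.2 / 1e6 = 5.0484 MPa


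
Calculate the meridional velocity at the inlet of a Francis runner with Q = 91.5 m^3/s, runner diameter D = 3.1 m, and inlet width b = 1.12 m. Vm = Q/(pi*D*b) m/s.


Vm = 91.5 / (pi * 3.1 * 1.12) = 8.3886 m/s


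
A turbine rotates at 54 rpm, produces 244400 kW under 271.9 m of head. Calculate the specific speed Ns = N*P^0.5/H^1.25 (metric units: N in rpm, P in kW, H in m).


Ns = 54 * 244400^0.5 / 271.9^1.25 = 24.1787


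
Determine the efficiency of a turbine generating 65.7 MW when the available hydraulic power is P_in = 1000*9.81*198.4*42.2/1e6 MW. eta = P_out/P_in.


P_in = 1000 * 9.81 * 198.4 * 42.2 / 1e6 = 82.1340 MW
eta = 65.7 / 82.1340 = 0.7999


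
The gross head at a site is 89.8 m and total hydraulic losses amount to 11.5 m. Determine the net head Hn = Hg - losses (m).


Hn = 89.8 - 11.5 = 78.3000 m


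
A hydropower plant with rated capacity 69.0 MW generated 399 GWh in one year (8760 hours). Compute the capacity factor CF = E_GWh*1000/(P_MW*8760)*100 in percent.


CF = 399 * 1000 / (69.0 * 8760) * 100 = 66.0115 %


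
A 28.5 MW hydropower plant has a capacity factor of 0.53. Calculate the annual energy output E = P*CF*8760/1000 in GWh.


E = 28.5 * 0.53 * 8760 / 1000 = 132.3198 GWh


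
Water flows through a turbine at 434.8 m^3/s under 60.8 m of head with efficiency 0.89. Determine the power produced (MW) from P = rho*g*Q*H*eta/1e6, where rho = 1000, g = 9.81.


P = 1000 * 9.81 * 434.8 * 60.8 * 0.89 / 1e6 = 230.8087 MW


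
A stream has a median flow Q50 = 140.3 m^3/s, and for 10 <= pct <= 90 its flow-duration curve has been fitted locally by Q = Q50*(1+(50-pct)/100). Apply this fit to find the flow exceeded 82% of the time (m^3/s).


Q = 140.3 * (1 + (50 - 82)/100) = 95.4040 m^3/s


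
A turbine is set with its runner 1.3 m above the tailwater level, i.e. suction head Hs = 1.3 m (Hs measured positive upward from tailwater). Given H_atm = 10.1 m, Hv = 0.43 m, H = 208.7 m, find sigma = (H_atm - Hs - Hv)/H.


sigma = (10.1 - 1.3 - 0.43) / 208.7 = 0.0401


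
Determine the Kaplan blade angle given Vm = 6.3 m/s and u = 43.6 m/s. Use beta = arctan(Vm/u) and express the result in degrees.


beta = arctan(6.3 / 43.6) = 8.2221 degrees


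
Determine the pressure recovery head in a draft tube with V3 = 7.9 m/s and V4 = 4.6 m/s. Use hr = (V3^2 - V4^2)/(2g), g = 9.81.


hr = (7.9^2 - 4.6^2) / (2*9.81) = 2.1024 m


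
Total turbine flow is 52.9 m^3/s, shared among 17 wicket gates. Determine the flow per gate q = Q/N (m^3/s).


q = 52.9 / 17 = 3.1118 m^3/s


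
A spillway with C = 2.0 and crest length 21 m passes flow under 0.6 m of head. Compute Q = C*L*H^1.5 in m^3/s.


Q = 2.0 * 21 * 0.6^1.5 = 19.5198 m^3/s


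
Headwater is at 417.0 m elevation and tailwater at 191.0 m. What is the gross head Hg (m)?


Hg = 417.0 - 191.0 = 226.0000 m


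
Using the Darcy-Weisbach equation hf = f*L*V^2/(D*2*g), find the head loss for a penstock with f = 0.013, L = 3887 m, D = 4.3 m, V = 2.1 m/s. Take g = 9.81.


hf = 0.013 * 3887 * 2.1^2 / (4.3 * 2 * 9.81) = 2.6414 m


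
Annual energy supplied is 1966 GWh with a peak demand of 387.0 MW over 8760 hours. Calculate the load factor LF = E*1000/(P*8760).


LF = 1966 * 1000 / (387.0 * 8760) = 0.5799


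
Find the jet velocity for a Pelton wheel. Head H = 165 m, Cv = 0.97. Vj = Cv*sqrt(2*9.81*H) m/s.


Vj = 0.97 * sqrt(2*9.81*165) = 55.1904 m/s


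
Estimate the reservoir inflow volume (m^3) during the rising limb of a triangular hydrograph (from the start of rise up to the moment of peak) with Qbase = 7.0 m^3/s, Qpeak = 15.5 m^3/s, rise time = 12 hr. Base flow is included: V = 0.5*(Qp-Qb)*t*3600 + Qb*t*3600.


V = 0.5*(15.5 - 7.0)*12*3600 + 7.0*12*3600 = 486000.0000 m^3


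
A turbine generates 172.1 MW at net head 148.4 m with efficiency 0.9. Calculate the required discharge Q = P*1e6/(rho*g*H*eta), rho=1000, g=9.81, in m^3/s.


Q = 172.1 * 1e6 / (1000 * 9.81 * 148.4 * 0.9) = 131.3516 m^3/s


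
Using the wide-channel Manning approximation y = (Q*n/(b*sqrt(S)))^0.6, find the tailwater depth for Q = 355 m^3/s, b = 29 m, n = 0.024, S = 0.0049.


y = (355 * 0.024 / (29 * 0.0049^0.5))^0.6 = 2.3646 m


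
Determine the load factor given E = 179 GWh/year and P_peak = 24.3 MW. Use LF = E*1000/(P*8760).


LF = 179 * 1000 / (24.3 * 8760) = 0.8409


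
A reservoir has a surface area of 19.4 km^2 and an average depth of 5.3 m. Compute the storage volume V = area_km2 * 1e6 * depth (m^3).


V = 19.4 * 1e6 * 5.3 = 1.0282e+08 m^3


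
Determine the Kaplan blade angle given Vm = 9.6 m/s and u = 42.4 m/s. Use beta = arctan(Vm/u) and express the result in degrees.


beta = arctan(9.6 / 42.4) = 12.7575 degrees


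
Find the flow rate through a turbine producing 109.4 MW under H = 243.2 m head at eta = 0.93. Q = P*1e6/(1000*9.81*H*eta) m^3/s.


Q = 109.4 * 1e6 / (1000 * 9.81 * 243.2 * 0.93) = 49.3062 m^3/s


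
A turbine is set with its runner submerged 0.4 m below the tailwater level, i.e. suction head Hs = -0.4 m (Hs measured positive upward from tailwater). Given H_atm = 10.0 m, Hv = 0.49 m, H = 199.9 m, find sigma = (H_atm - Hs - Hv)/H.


sigma = (10.0 - (-0.4) - 0.49) / 199.9 = 0.0496


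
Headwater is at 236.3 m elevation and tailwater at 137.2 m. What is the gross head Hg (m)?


Hg = 236.3 - 137.2 = 99.1000 m


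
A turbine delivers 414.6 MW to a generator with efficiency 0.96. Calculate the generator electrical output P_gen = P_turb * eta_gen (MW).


P_gen = 414.6 * 0.96 = 398.0160 MW


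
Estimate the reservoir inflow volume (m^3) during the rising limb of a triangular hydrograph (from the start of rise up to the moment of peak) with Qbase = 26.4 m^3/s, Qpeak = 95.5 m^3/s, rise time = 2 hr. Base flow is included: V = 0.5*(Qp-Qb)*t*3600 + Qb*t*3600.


V = 0.5*(95.5 - 26.4)*2*3600 + 26.4*2*3600 = 438840.0000 m^3


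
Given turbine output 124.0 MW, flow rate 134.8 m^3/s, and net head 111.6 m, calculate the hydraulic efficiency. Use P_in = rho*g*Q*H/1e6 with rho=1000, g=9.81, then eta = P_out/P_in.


P_in = 1000 * 9.81 * 134.8 * 111.6 / 1e6 = 147.5785 MW
eta = 124.0 / 147.5785 = 0.8402


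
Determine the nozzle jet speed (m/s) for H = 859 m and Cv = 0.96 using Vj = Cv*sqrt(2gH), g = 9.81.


Vj = 0.96 * sqrt(2*9.81*859) = 124.6285 m/s


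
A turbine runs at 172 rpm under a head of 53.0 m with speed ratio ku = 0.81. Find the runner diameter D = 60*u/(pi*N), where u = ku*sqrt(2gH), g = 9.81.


u = 0.81 * sqrt(2*9.81*53.0) = 26.1200 m/s
D = 60 * 26.1200 / (pi * 172) = 2.9003 m


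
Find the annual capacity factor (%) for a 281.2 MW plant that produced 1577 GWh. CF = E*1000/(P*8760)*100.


CF = 1577 * 1000 / (281.2 * 8760) * 100 = 64.0195 %


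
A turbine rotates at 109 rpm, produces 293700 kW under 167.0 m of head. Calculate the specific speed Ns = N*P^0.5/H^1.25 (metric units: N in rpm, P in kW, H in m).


Ns = 109 * 293700^0.5 / 167.0^1.25 = 98.3972


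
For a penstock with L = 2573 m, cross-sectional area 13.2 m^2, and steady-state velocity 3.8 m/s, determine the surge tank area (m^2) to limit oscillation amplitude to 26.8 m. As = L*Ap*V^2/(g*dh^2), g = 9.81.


As = 2573 * 13.2 * 3.8^2 / (9.81 * 26.8^2) = 69.6053 m^2


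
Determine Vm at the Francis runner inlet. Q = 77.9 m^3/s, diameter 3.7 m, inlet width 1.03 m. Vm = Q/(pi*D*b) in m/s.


Vm = 77.9 / (pi * 3.7 * 1.03) = 6.5065 m/s


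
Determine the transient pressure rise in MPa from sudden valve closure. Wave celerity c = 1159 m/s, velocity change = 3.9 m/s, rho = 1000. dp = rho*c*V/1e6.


dp = 1000 * 1159 * 3.9 / 1e6 = 4.5201 MPa


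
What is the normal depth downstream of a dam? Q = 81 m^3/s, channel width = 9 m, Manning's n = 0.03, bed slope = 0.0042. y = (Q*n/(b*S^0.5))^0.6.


y = (81 * 0.03 / (9 * 0.0042^0.5))^0.6 = 2.3542 m


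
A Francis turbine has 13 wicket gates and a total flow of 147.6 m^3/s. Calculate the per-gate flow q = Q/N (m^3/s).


q = 147.6 / 13 = 11.3538 m^3/s


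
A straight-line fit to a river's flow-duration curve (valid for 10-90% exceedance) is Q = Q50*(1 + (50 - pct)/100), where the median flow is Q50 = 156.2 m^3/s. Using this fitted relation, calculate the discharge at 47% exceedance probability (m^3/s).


Q = 156.2 * (1 + (50 - 47)/100) = 160.8860 m^3/s


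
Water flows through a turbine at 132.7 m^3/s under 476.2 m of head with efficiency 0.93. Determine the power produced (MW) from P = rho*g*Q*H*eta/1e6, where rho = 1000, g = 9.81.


P = 1000 * 9.81 * 132.7 * 476.2 * 0.93 / 1e6 = 576.5172 MW


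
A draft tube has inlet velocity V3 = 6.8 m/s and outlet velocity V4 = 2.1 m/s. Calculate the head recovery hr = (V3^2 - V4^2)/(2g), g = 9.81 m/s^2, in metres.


hr = (6.8^2 - 2.1^2) / (2*9.81) = 2.1320 m


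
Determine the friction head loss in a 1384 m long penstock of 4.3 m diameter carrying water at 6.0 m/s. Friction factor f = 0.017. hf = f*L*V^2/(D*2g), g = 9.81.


hf = 0.017 * 1384 * 6.0^2 / (4.3 * 2 * 9.81) = 10.0397 m


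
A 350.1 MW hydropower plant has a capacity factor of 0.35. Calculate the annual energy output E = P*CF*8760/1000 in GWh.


E = 350.1 * 0.35 * 8760 / 1000 = 1073.4066 GWh


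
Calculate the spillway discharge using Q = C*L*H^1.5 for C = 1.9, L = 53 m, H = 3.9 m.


Q = 1.9 * 53 * 3.9^1.5 = 775.5796 m^3/s


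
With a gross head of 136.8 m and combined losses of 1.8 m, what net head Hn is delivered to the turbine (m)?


Hn = 136.8 - 1.8 = 135.0000 m


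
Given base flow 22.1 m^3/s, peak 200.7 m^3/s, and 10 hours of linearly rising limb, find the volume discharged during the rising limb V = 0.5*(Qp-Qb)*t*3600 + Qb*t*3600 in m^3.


V = 0.5*(200.7 - 22.1)*10*3600 + 22.1*10*3600 = 4.0104e+06 m^3


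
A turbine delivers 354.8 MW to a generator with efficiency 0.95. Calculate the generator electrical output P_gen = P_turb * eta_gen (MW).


P_gen = 354.8 * 0.95 = 337.0600 MW


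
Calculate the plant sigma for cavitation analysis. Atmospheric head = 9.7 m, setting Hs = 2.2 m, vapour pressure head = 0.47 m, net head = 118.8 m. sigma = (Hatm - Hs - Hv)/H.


sigma = (9.7 - 2.2 - 0.47) / 118.8 = 0.0592


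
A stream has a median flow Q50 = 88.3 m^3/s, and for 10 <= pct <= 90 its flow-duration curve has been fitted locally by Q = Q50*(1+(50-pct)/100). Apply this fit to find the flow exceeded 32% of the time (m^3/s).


Q = 88.3 * (1 + (50 - 32)/100) = 104.1940 m^3/s


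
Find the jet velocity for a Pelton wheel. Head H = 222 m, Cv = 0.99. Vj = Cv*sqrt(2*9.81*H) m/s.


Vj = 0.99 * sqrt(2*9.81*222) = 65.3373 m/s


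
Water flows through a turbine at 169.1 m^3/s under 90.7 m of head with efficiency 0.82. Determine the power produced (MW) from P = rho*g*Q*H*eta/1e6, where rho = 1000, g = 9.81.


P = 1000 * 9.81 * 169.1 * 90.7 * 0.82 / 1e6 = 123.3769 MW


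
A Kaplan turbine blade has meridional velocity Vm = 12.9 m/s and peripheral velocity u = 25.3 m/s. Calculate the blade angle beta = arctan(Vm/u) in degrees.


beta = arctan(12.9 / 25.3) = 27.0162 degrees


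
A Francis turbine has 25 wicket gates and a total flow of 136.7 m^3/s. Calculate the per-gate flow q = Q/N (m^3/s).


q = 136.7 / 25 = 5.4680 m^3/s


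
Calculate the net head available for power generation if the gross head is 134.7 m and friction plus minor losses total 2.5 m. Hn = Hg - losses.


Hn = 134.7 - 2.5 = 132.2000 m


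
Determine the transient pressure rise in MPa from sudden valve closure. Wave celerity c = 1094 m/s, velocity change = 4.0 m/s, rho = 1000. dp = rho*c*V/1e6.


dp = 1000 * 1094 * 4.0 / 1e6 = 4.3760 MPa


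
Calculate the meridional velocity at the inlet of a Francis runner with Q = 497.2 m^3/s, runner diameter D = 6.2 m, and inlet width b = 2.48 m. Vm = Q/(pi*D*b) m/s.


Vm = 497.2 / (pi * 6.2 * 2.48) = 10.2929 m/s


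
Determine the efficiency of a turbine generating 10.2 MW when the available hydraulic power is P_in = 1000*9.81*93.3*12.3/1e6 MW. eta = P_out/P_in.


P_in = 1000 * 9.81 * 93.3 * 12.3 / 1e6 = 11.2579 MW
eta = 10.2 / 11.2579 = 0.9060


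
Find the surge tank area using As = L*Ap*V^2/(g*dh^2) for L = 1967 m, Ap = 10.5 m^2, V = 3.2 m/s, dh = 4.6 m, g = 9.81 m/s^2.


As = 1967 * 10.5 * 3.2^2 / (9.81 * 4.6^2) = 1018.8469 m^2


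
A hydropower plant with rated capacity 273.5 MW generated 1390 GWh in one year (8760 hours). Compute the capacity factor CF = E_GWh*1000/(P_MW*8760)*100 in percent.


CF = 1390 * 1000 / (273.5 * 8760) * 100 = 58.0167 %


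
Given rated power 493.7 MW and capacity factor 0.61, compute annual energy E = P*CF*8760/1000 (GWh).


E = 493.7 * 0.61 * 8760 / 1000 = 2638.1353 GWh


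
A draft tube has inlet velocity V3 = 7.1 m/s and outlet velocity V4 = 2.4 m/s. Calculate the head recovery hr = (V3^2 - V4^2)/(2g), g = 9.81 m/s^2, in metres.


hr = (7.1^2 - 2.4^2) / (2*9.81) = 2.2757 m


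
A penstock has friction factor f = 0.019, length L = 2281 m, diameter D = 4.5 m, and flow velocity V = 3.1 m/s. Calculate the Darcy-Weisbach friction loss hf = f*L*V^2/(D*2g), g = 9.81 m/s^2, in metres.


hf = 0.019 * 2281 * 3.1^2 / (4.5 * 2 * 9.81) = 4.7173 m


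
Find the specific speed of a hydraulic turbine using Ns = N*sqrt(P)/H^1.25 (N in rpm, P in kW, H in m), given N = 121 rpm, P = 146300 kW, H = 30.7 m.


Ns = 121 * 146300^0.5 / 30.7^1.25 = 640.4490


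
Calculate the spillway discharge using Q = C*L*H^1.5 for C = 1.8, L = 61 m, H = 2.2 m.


Q = 1.8 * 61 * 2.2^1.5 = 358.2914 m^3/s


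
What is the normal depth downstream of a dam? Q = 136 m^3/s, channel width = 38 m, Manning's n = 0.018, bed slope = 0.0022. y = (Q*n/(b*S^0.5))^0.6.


y = (136 * 0.018 / (38 * 0.0022^0.5))^0.6 = 1.2097 m


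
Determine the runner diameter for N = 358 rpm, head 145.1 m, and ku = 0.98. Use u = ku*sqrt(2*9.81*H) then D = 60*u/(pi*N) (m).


u = 0.98 * sqrt(2*9.81*145.1) = 52.2889 m/s
D = 60 * 52.2889 / (pi * 358) = 2.7895 m


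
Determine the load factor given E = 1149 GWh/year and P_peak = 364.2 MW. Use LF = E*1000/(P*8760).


LF = 1149 * 1000 / (364.2 * 8760) = 0.3601


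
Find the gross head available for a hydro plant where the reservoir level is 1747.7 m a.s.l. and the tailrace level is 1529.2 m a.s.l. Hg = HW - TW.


Hg = 1747.7 - 1529.2 = 218.5000 m


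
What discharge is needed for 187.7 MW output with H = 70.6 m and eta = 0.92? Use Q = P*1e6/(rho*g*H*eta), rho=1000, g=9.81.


Q = 187.7 * 1e6 / (1000 * 9.81 * 70.6 * 0.92) = 294.5796 m^3/s


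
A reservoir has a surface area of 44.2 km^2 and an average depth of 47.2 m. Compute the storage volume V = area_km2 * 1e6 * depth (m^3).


V = 44.2 * 1e6 * 47.2 = 2.0862e+09 m^3


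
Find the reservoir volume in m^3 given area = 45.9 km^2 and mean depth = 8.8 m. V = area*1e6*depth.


V = 45.9 * 1e6 * 8.8 = 4.0392e+08 m^3


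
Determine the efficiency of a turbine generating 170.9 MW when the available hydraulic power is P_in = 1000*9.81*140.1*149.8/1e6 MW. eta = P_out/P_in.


P_in = 1000 * 9.81 * 140.1 * 149.8 / 1e6 = 205.8823 MW
eta = 170.9 / 205.8823 = 0.8301


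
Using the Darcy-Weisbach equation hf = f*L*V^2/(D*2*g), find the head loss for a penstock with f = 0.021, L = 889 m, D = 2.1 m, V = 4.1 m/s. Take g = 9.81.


hf = 0.021 * 889 * 4.1^2 / (2.1 * 2 * 9.81) = 7.6168 m


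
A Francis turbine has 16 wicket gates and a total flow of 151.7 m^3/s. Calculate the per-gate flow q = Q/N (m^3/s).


q = 151.7 / 16 = 9.4812 m^3/s


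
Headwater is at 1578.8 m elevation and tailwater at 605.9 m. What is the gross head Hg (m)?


Hg = 1578.8 - 605.9 = 972.9000 m


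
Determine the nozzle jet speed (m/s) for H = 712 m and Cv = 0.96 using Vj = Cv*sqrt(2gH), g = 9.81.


Vj = 0.96 * sqrt(2*9.81*712) = 113.4647 m/s


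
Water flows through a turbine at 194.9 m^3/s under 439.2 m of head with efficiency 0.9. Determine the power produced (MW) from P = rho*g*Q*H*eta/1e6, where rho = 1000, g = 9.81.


P = 1000 * 9.81 * 194.9 * 439.2 * 0.9 / 1e6 = 755.7631 MW


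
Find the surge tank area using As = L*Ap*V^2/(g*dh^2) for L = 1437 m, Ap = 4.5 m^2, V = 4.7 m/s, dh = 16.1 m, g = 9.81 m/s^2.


As = 1437 * 4.5 * 4.7^2 / (9.81 * 16.1^2) = 56.1751 m^2


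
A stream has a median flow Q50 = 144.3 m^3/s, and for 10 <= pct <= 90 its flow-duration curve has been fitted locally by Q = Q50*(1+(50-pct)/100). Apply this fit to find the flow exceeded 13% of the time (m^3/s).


Q = 144.3 * (1 + (50 - 13)/100) = 197.6910 m^3/s


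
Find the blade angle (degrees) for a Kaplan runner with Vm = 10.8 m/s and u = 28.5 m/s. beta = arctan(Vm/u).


beta = arctan(10.8 / 28.5) = 20.7541 degrees


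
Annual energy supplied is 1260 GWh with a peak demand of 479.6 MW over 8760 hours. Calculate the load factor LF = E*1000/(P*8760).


LF = 1260 * 1000 / (479.6 * 8760) = 0.2999


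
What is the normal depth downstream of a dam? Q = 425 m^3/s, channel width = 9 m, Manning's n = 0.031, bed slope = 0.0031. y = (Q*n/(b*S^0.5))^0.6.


y = (425 * 0.031 / (9 * 0.0031^0.5))^0.6 = 7.1104 m
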